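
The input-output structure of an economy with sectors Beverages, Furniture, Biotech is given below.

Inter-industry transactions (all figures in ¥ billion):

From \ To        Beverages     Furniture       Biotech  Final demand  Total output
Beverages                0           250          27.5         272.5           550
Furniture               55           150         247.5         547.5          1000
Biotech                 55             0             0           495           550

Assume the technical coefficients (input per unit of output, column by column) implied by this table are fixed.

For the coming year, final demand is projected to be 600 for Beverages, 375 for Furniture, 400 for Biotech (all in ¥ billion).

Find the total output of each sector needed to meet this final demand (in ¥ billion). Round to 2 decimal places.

Technical coefficients a_ij = z_ij / X_j:
  a_11 = 0/550 = 0.00, a_21 = 55/550 = 0.10, a_31 = 55/550 = 0.10
  a_12 = 250/1000 = 0.25, a_22 = 150/1000 = 0.15, a_32 = 0/1000 = 0.00
  a_13 = 27.5/550 = 0.05, a_23 = 247.5/550 = 0.45, a_33 = 0/550 = 0.00
I − A =
  [   1.00    -0.25    -0.05]
  [  -0.10     0.85    -0.45]
  [  -0.10     0.00     1.00]
Cofactors of I−A, C_ij = (−1)^(i+j)·(minor ij) (rows/columns in the sector order above):
  C_11 = (0.85)(1.00) − (-0.45)(0.00) = 0.8500
  C_12 = −[(-0.10)(1.00) − (-0.45)(-0.10)] = 0.1450
  C_13 = (-0.10)(0.00) − (0.85)(-0.10) = 0.0850
  C_21 = −[(-0.25)(1.00) − (-0.05)(0.00)] = 0.2500
  C_22 = (1.00)(1.00) − (-0.05)(-0.10) = 0.9950
  C_23 = −[(1.00)(0.00) − (-0.25)(-0.10)] = 0.0250
  C_31 = (-0.25)(-0.45) − (-0.05)(0.85) = 0.1550
  C_32 = −[(1.00)(-0.45) − (-0.05)(-0.10)] = 0.4550
  C_33 = (1.00)(0.85) − (-0.25)(-0.10) = 0.8250
det(I−A) = Σ_j (I−A)_1j·C_1j = (1.00)(0.8500) + (-0.25)(0.1450) + (-0.05)(0.0850) = 0.8095
adj(I−A) = Cᵀ =
  [ 0.8500   0.2500   0.1550]
  [ 0.1450   0.9950   0.4550]
  [ 0.0850   0.0250   0.8250]
(I − A)⁻¹ = adj(I−A) / det(I−A) ≈
  [   1.0500     0.3088     0.1915]
  [   0.1791     1.2292     0.5621]
  [   0.1050     0.0309     1.0191]
x = (I − A)⁻¹ d = adj(I−A)·d / det(I−A), with det(I−A) = 0.8095:
  x_1 = (0.8500·600 + 0.2500·375 + 0.1550·400) / 0.8095 = 665.75 / 0.8095 ≈ 822.42
  x_2 = (0.1450·600 + 0.9950·375 + 0.4550·400) / 0.8095 = 642.125 / 0.8095 ≈ 793.24
  x_3 = (0.0850·600 + 0.0250·375 + 0.8250·400) / 0.8095 = 390.375 / 0.8095 ≈ 482.24

x_1 = 822.42, x_2 = 793.24, x_3 = 482.24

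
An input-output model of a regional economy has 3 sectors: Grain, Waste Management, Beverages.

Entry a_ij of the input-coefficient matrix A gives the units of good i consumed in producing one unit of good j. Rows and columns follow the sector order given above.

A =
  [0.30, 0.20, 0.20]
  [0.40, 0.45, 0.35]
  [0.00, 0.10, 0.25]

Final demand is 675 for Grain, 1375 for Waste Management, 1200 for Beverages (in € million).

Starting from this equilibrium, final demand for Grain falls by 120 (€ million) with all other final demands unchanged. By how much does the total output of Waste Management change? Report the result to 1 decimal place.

I − A =
  [   0.70    -0.20    -0.20]
  [  -0.40     0.55    -0.35]
  [   0.00    -0.10     0.75]
Cofactors of I−A, C_ij = (−1)^(i+j)·(minor ij) (rows/columns in the sector order above):
  C_11 = (0.55)(0.75) − (-0.35)(-0.10) = 0.3775
  C_12 = −[(-0.40)(0.75) − (-0.35)(0.00)] = 0.3000
  C_13 = (-0.40)(-0.10) − (0.55)(0.00) = 0.0400
  C_21 = −[(-0.20)(0.75) − (-0.20)(-0.10)] = 0.1700
  C_22 = (0.70)(0.75) − (-0.20)(0.00) = 0.5250
  C_23 = −[(0.70)(-0.10) − (-0.20)(0.00)] = 0.0700
  C_31 = (-0.20)(-0.35) − (-0.20)(0.55) = 0.1800
  C_32 = −[(0.70)(-0.35) − (-0.20)(-0.40)] = 0.3250
  C_33 = (0.70)(0.55) − (-0.20)(-0.40) = 0.3050
det(I−A) = Σ_j (I−A)_1j·C_1j = (0.70)(0.3775) + (-0.20)(0.3000) + (-0.20)(0.0400) = 0.19625
adj(I−A) = Cᵀ =
  [ 0.3775   0.1700   0.1800]
  [ 0.3000   0.5250   0.3250]
  [ 0.0400   0.0700   0.3050]
(I − A)⁻¹ = adj(I−A) / det(I−A) ≈
  [   1.9236     0.8662     0.9172]
  [   1.5287     2.6752     1.6561]
  [   0.2038     0.3567     1.5541]
Δx = (I − A)⁻¹ Δd with Δd having -120 in the Grain component and 0 elsewhere.
So Δx_2 = L_21 · (-120), where L_21 = adj(I−A)_21 / det(I−A) = 0.3000 / 0.19625.
Δx_2 = 0.3000 × (-120) / 0.19625 = -36.00 / 0.19625 ≈ -183.4.

Δx_2 = -183.4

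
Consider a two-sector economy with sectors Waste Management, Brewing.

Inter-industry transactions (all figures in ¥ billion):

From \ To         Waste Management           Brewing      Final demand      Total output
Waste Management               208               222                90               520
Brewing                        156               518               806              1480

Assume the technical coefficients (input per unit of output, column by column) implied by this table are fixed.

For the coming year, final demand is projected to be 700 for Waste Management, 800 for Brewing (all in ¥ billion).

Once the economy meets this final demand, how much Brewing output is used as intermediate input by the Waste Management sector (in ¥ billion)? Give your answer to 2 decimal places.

Technical coefficients a_ij = z_ij / X_j:
  a_WW = 208/520 = 0.40, a_BW = 156/520 = 0.30
  a_WB = 222/1480 = 0.15, a_BB = 518/1480 = 0.35
I − A =
  [   0.60    -0.15]
  [  -0.30     0.65]
det(I−A) = (0.60)(0.65) − (-0.15)(-0.30) = 0.3450
adj(I−A) = [[0.65, 0.15], [0.30, 0.60]]
(I − A)⁻¹ = adj(I−A) / det(I−A) ≈
  [   1.8841     0.4348]
  [   0.8696     1.7391]
First solve x = (I − A)⁻¹ d = adj(I−A)·d / det(I−A); in particular x_W = (0.65·700 + 0.15·800) / 0.3450 = 575.00 / 0.3450 ≈ 1666.6667.
Intermediate flow from B to W: z_BW = a_BW · x_W = 0.30 × 575.00 / 0.3450 = 172.50 / 0.3450 = 500.00.

z_BW = 500.00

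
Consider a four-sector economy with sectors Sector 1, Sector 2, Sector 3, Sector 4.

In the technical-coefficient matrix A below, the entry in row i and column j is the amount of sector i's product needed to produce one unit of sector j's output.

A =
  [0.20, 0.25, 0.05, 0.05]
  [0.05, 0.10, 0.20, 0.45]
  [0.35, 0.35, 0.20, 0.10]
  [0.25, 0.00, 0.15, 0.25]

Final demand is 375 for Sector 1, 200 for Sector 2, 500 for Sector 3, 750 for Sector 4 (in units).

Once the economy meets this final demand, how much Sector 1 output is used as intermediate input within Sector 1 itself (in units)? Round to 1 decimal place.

I − A =
  [   0.80    -0.25    -0.05    -0.05]
  [  -0.05     0.90    -0.20    -0.45]
  [  -0.35    -0.35     0.80    -0.10]
  [  -0.25     0.00    -0.15     0.75]
Compute the cofactors C_ij = (−1)^(i+j)·(3×3 minor ij) of I−A; the adjugate is their transpose:
adj(I−A) = Cᵀ =
  [ 0.450375   0.162000   0.094875   0.139875]
  [ 0.200375   0.441000   0.179375   0.301875]
  [ 0.311250   0.277500   0.491250   0.252750]
  [ 0.212375   0.109500   0.129875   0.475875]
det(I−A) = Σ_j (I−A)_1j·C_1j = (0.80)(0.450375) + (-0.25)(0.200375) + (-0.05)(0.311250) + (-0.05)(0.212375) = 0.284025
(I − A)⁻¹ = adj(I−A) / det(I−A) ≈
  [   1.5857     0.5704     0.3340     0.4925]
  [   0.7055     1.5527     0.6315     1.0628]
  [   1.0959     0.9770     1.7296     0.8899]
  [   0.7477     0.3855     0.4573     1.6755]
First solve x = (I − A)⁻¹ d = adj(I−A)·d / det(I−A); in particular x_1 = (0.450375·375 + 0.162000·200 + 0.094875·500 + 0.139875·750) / 0.284025 = 353.634375 / 0.284025 ≈ 1245.082.
Intermediate flow from 1 to 1: z_11 = a_11 · x_1 = 0.20 × 353.634375 / 0.284025 = 70.726875 / 0.284025 ≈ 249.0.

z_11 = 249.0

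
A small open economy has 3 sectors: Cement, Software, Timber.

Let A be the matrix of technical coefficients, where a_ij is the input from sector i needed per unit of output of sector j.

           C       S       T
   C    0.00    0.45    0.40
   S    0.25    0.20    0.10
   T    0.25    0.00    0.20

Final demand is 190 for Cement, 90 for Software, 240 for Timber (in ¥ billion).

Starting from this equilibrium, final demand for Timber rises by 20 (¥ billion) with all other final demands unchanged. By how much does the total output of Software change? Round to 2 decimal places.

Δx_S = 8.72

I − A =
  [   1.00    -0.45    -0.40]
  [  -0.25     0.80    -0.10]
  [  -0.25     0.00     0.80]
Cofactors of I−A, C_ij = (−1)^(i+j)·(minor ij) (rows/columns in the sector order above):
  C_11 = (0.80)(0.80) − (-0.10)(0.00) = 0.6400
  C_12 = −[(-0.25)(0.80) − (-0.10)(-0.25)] = 0.2250
  C_13 = (-0.25)(0.00) − (0.80)(-0.25) = 0.2000
  C_21 = −[(-0.45)(0.80) − (-0.40)(0.00)] = 0.3600
  C_22 = (1.00)(0.80) − (-0.40)(-0.25) = 0.7000
  C_23 = −[(1.00)(0.00) − (-0.45)(-0.25)] = 0.1125
  C_31 = (-0.45)(-0.10) − (-0.40)(0.80) = 0.3650
  C_32 = −[(1.00)(-0.10) − (-0.40)(-0.25)] = 0.2000
  C_33 = (1.00)(0.80) − (-0.45)(-0.25) = 0.6875
det(I−A) = Σ_j (I−A)_1j·C_1j = (1.00)(0.6400) + (-0.45)(0.2250) + (-0.40)(0.2000) = 0.45875
adj(I−A) = Cᵀ =
  [ 0.6400   0.3600   0.3650]
  [ 0.2250   0.7000   0.2000]
  [ 0.2000   0.1125   0.6875]
(I − A)⁻¹ = adj(I−A) / det(I−A) ≈
  [   1.3951     0.7847     0.7956]
  [   0.4905     1.5259     0.4360]
  [   0.4360     0.2452     1.4986]
Δx = (I − A)⁻¹ Δd with Δd having +20 in the Timber component and 0 elsewhere.
So Δx_S = L_ST · (+20), where L_ST = adj(I−A)_ST / det(I−A) = 0.2000 / 0.45875.
Δx_S = 0.2000 × (+20) / 0.45875 = 4.00 / 0.45875 ≈ 8.72.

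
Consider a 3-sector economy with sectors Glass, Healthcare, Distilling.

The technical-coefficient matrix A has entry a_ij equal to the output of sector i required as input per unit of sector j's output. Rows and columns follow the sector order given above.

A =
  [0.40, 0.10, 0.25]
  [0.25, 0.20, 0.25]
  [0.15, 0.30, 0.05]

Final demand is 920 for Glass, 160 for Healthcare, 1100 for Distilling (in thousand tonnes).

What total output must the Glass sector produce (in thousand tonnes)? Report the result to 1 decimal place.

I − A =
  [   0.60    -0.10    -0.25]
  [  -0.25     0.80    -0.25]
  [  -0.15    -0.30     0.95]
Cofactors of I−A, C_ij = (−1)^(i+j)·(minor ij) (rows/columns in the sector order above):
  C_11 = (0.80)(0.95) − (-0.25)(-0.30) = 0.6850
  C_12 = −[(-0.25)(0.95) − (-0.25)(-0.15)] = 0.2750
  C_13 = (-0.25)(-0.30) − (0.80)(-0.15) = 0.1950
  C_21 = −[(-0.10)(0.95) − (-0.25)(-0.30)] = 0.1700
  C_22 = (0.60)(0.95) − (-0.25)(-0.15) = 0.5325
  C_23 = −[(0.60)(-0.30) − (-0.10)(-0.15)] = 0.1950
  C_31 = (-0.10)(-0.25) − (-0.25)(0.80) = 0.2250
  C_32 = −[(0.60)(-0.25) − (-0.25)(-0.25)] = 0.2125
  C_33 = (0.60)(0.80) − (-0.10)(-0.25) = 0.4550
det(I−A) = Σ_j (I−A)_1j·C_1j = (0.60)(0.6850) + (-0.10)(0.2750) + (-0.25)(0.1950) = 0.33475
adj(I−A) = Cᵀ =
  [ 0.6850   0.1700   0.2250]
  [ 0.2750   0.5325   0.2125]
  [ 0.1950   0.1950   0.4550]
(I − A)⁻¹ = adj(I−A) / det(I−A) ≈
  [   2.0463     0.5078     0.6721]
  [   0.8215     1.5907     0.6348]
  [   0.5825     0.5825     1.3592]
x = (I − A)⁻¹ d = adj(I−A)·d / det(I−A), with det(I−A) = 0.33475:
  x_1 = (0.6850·920 + 0.1700·160 + 0.2250·1100) / 0.33475 = 904.90 / 0.33475 ≈ 2703.2
  x_2 = (0.2750·920 + 0.5325·160 + 0.2125·1100) / 0.33475 = 571.95 / 0.33475 ≈ 1708.6
  x_3 = (0.1950·920 + 0.1950·160 + 0.4550·1100) / 0.33475 = 711.10 / 0.33475 ≈ 2124.3

x_1 = 2703.2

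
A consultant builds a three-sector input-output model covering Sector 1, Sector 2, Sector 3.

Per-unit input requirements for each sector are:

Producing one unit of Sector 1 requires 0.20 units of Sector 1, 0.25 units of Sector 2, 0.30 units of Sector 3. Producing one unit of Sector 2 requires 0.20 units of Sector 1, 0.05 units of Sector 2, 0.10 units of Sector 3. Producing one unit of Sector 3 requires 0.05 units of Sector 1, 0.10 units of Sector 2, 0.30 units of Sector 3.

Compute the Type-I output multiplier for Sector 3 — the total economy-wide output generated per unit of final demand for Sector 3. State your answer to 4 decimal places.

m_3 = 1.8610

I − A =
  [   0.80    -0.20    -0.05]
  [  -0.25     0.95    -0.10]
  [  -0.30    -0.10     0.70]
Cofactors of I−A, C_ij = (−1)^(i+j)·(minor ij) (rows/columns in the sector order above):
  C_11 = (0.95)(0.70) − (-0.10)(-0.10) = 0.6550
  C_12 = −[(-0.25)(0.70) − (-0.10)(-0.30)] = 0.2050
  C_13 = (-0.25)(-0.10) − (0.95)(-0.30) = 0.3100
  C_21 = −[(-0.20)(0.70) − (-0.05)(-0.10)] = 0.1450
  C_22 = (0.80)(0.70) − (-0.05)(-0.30) = 0.5450
  C_23 = −[(0.80)(-0.10) − (-0.20)(-0.30)] = 0.1400
  C_31 = (-0.20)(-0.10) − (-0.05)(0.95) = 0.0675
  C_32 = −[(0.80)(-0.10) − (-0.05)(-0.25)] = 0.0925
  C_33 = (0.80)(0.95) − (-0.20)(-0.25) = 0.7100
det(I−A) = Σ_j (I−A)_1j·C_1j = (0.80)(0.6550) + (-0.20)(0.2050) + (-0.05)(0.3100) = 0.4675
adj(I−A) = Cᵀ =
  [ 0.6550   0.1450   0.0675]
  [ 0.2050   0.5450   0.0925]
  [ 0.3100   0.1400   0.7100]
(I − A)⁻¹ = adj(I−A) / det(I−A) ≈
  [   1.40107     0.31016     0.14439]
  [   0.43850     1.16578     0.19786]
  [   0.66310     0.29947     1.51872]
The output multiplier for sector j is the column-j sum of the Leontief inverse (I − A)⁻¹ = adj(I−A) / det(I−A).
Column 3 of adj(I−A): (0.0675, 0.0925, 0.7100); det(I−A) = 0.4675.
m_3 = (0.0675 + 0.0925 + 0.7100) / 0.4675 = 0.87 / 0.4675 ≈ 1.8610.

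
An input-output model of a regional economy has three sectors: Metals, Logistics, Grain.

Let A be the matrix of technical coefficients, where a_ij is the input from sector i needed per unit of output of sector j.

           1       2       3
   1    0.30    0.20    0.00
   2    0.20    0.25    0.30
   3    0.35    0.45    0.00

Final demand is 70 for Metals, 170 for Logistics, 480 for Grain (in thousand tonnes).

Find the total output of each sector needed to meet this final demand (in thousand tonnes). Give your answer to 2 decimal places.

x_1 = 286.47, x_2 = 652.64, x_3 = 873.95

I − A =
  [   0.70    -0.20     0.00]
  [  -0.20     0.75    -0.30]
  [  -0.35    -0.45     1.00]
Cofactors of I−A, C_ij = (−1)^(i+j)·(minor ij) (rows/columns in the sector order above):
  C_11 = (0.75)(1.00) − (-0.30)(-0.45) = 0.6150
  C_12 = −[(-0.20)(1.00) − (-0.30)(-0.35)] = 0.3050
  C_13 = (-0.20)(-0.45) − (0.75)(-0.35) = 0.3525
  C_21 = −[(-0.20)(1.00) − (0.00)(-0.45)] = 0.2000
  C_22 = (0.70)(1.00) − (0.00)(-0.35) = 0.7000
  C_23 = −[(0.70)(-0.45) − (-0.20)(-0.35)] = 0.3850
  C_31 = (-0.20)(-0.30) − (0.00)(0.75) = 0.0600
  C_32 = −[(0.70)(-0.30) − (0.00)(-0.20)] = 0.2100
  C_33 = (0.70)(0.75) − (-0.20)(-0.20) = 0.4850
det(I−A) = Σ_j (I−A)_1j·C_1j = (0.70)(0.6150) + (-0.20)(0.3050) + (0.00)(0.3525) = 0.3695
adj(I−A) = Cᵀ =
  [ 0.6150   0.2000   0.0600]
  [ 0.3050   0.7000   0.2100]
  [ 0.3525   0.3850   0.4850]
(I − A)⁻¹ = adj(I−A) / det(I−A) ≈
  [   1.6644     0.5413     0.1624]
  [   0.8254     1.8945     0.5683]
  [   0.9540     1.0419     1.3126]
x = (I − A)⁻¹ d = adj(I−A)·d / det(I−A), with det(I−A) = 0.3695:
  x_1 = (0.6150·70 + 0.2000·170 + 0.0600·480) / 0.3695 = 105.85 / 0.3695 ≈ 286.47
  x_2 = (0.3050·70 + 0.7000·170 + 0.2100·480) / 0.3695 = 241.15 / 0.3695 ≈ 652.64
  x_3 = (0.3525·70 + 0.3850·170 + 0.4850·480) / 0.3695 = 322.925 / 0.3695 ≈ 873.95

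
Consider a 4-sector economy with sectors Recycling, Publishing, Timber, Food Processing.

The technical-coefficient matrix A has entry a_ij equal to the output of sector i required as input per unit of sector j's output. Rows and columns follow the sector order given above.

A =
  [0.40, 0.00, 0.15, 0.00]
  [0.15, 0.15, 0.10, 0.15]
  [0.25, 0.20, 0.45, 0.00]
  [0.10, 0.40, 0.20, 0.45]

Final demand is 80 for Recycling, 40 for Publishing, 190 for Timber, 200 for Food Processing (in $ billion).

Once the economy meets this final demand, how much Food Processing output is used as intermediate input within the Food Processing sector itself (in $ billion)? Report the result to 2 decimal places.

I − A =
  [   0.60     0.00    -0.15     0.00]
  [  -0.15     0.85    -0.10    -0.15]
  [  -0.25    -0.20     0.55     0.00]
  [  -0.10    -0.40    -0.20     0.55]
Compute the cofactors C_ij = (−1)^(i+j)·(3×3 minor ij) of I−A; the adjugate is their transpose:
adj(I−A) = Cᵀ =
  [ 0.207125   0.016500   0.061125   0.004500]
  [ 0.074875   0.160875   0.065625   0.043875]
  [ 0.121375   0.066000   0.244500   0.018000]
  [ 0.136250   0.144000   0.147750   0.232125]
det(I−A) = Σ_j (I−A)_1j·C_1j = (0.60)(0.207125) + (0.00)(0.074875) + (-0.15)(0.121375) + (0.00)(0.136250) = 0.10606875
(I − A)⁻¹ = adj(I−A) / det(I−A) ≈
  [   1.9527     0.1556     0.5763     0.0424]
  [   0.7059     1.5167     0.6187     0.4136]
  [   1.1443     0.6222     2.3051     0.1697]
  [   1.2845     1.3576     1.3930     2.1884]
First solve x = (I − A)⁻¹ d = adj(I−A)·d / det(I−A); in particular x_4 = (0.136250·80 + 0.144000·40 + 0.147750·190 + 0.232125·200) / 0.10606875 = 91.1575 / 0.10606875 ≈ 859.4190.
Intermediate flow from 4 to 4: z_44 = a_44 · x_4 = 0.45 × 91.1575 / 0.10606875 = 41.020875 / 0.10606875 ≈ 386.74.

z_44 = 386.74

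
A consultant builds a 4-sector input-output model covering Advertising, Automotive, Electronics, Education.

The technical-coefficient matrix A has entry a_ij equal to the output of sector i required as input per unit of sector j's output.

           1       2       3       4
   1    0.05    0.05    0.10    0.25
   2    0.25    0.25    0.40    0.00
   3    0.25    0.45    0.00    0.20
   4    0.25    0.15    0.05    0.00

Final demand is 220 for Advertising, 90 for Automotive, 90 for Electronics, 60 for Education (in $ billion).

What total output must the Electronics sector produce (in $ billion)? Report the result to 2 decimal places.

I − A =
  [   0.95    -0.05    -0.10    -0.25]
  [  -0.25     0.75    -0.40     0.00]
  [  -0.25    -0.45     1.00    -0.20]
  [  -0.25    -0.15    -0.05     1.00]
Compute the cofactors C_ij = (−1)^(i+j)·(3×3 minor ij) of I−A; the adjugate is their transpose:
adj(I−A) = Cᵀ =
  [ 0.550500   0.140625   0.119375   0.161500]
  [ 0.367500   0.844875   0.383125   0.168500]
  [ 0.345000   0.452250   0.643750   0.215000]
  [ 0.210000   0.184500   0.119500   0.494000]
det(I−A) = Σ_j (I−A)_1j·C_1j = (0.95)(0.550500) + (-0.05)(0.367500) + (-0.10)(0.345000) + (-0.25)(0.210000) = 0.4176
(I − A)⁻¹ = adj(I−A) / det(I−A) ≈
  [   1.3182     0.3367     0.2859     0.3867]
  [   0.8800     2.0232     0.9174     0.4035]
  [   0.8261     1.0830     1.5415     0.5148]
  [   0.5029     0.4418     0.2862     1.1830]
x = (I − A)⁻¹ d = adj(I−A)·d / det(I−A), with det(I−A) = 0.4176:
  x_1 = (0.550500·220 + 0.140625·90 + 0.119375·90 + 0.161500·60) / 0.4176 = 154.20 / 0.4176 ≈ 369.25
  x_2 = (0.367500·220 + 0.844875·90 + 0.383125·90 + 0.168500·60) / 0.4176 = 201.48 / 0.4176 ≈ 482.47
  x_3 = (0.345000·220 + 0.452250·90 + 0.643750·90 + 0.215000·60) / 0.4176 = 187.44 / 0.4176 ≈ 448.85
  x_4 = (0.210000·220 + 0.184500·90 + 0.119500·90 + 0.494000·60) / 0.4176 = 103.20 / 0.4176 ≈ 247.13

x_3 = 448.85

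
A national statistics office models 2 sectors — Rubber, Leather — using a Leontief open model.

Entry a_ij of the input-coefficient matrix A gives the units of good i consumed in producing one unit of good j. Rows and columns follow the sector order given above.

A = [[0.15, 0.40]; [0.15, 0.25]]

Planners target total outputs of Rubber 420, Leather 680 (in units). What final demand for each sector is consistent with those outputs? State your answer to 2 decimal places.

d_R = 85.00, d_L = 447.00

I − A =
  [   0.85    -0.40]
  [  -0.15     0.75]
d = (I − A) x:
  d_R = (+0.85)·420 + (-0.40)·680 = 85.00
  d_L = (-0.15)·420 + (+0.75)·680 = 447.00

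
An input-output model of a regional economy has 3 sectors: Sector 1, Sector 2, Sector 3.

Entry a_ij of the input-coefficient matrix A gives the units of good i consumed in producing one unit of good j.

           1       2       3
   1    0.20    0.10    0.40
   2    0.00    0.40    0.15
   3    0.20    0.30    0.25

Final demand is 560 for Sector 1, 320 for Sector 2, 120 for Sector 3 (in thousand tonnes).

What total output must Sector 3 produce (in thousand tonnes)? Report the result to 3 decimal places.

I − A =
  [   0.80    -0.10    -0.40]
  [   0.00     0.60    -0.15]
  [  -0.20    -0.30     0.75]
Cofactors of I−A, C_ij = (−1)^(i+j)·(minor ij) (rows/columns in the sector order above):
  C_11 = (0.60)(0.75) − (-0.15)(-0.30) = 0.4050
  C_12 = −[(0.00)(0.75) − (-0.15)(-0.20)] = 0.0300
  C_13 = (0.00)(-0.30) − (0.60)(-0.20) = 0.1200
  C_21 = −[(-0.10)(0.75) − (-0.40)(-0.30)] = 0.1950
  C_22 = (0.80)(0.75) − (-0.40)(-0.20) = 0.5200
  C_23 = −[(0.80)(-0.30) − (-0.10)(-0.20)] = 0.2600
  C_31 = (-0.10)(-0.15) − (-0.40)(0.60) = 0.2550
  C_32 = −[(0.80)(-0.15) − (-0.40)(0.00)] = 0.1200
  C_33 = (0.80)(0.60) − (-0.10)(0.00) = 0.4800
det(I−A) = Σ_j (I−A)_1j·C_1j = (0.80)(0.4050) + (-0.10)(0.0300) + (-0.40)(0.1200) = 0.2730
adj(I−A) = Cᵀ =
  [ 0.4050   0.1950   0.2550]
  [ 0.0300   0.5200   0.1200]
  [ 0.1200   0.2600   0.4800]
(I − A)⁻¹ = adj(I−A) / det(I−A) ≈
  [   1.4835     0.7143     0.9341]
  [   0.1099     1.9048     0.4396]
  [   0.4396     0.9524     1.7582]
x = (I − A)⁻¹ d = adj(I−A)·d / det(I−A), with det(I−A) = 0.2730:
  x_1 = (0.4050·560 + 0.1950·320 + 0.2550·120) / 0.2730 = 319.80 / 0.2730 ≈ 1171.429
  x_2 = (0.0300·560 + 0.5200·320 + 0.1200·120) / 0.2730 = 197.60 / 0.2730 ≈ 723.810
  x_3 = (0.1200·560 + 0.2600·320 + 0.4800·120) / 0.2730 = 208.00 / 0.2730 ≈ 761.905

x_3 = 761.905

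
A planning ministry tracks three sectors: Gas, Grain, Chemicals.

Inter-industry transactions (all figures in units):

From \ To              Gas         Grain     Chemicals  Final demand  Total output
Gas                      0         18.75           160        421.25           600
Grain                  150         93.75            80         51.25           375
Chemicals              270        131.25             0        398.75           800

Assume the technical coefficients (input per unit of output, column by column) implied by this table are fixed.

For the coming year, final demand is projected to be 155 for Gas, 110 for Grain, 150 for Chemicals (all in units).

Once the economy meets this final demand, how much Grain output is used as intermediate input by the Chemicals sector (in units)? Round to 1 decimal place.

Technical coefficients a_ij = z_ij / X_j:
  a_11 = 0/600 = 0.00, a_21 = 150/600 = 0.25, a_31 = 270/600 = 0.45
  a_12 = 18.75/375 = 0.05, a_22 = 93.75/375 = 0.25, a_32 = 131.25/375 = 0.35
  a_13 = 160/800 = 0.20, a_23 = 80/800 = 0.10, a_33 = 0/800 = 0.00
I − A =
  [   1.00    -0.05    -0.20]
  [  -0.25     0.75    -0.10]
  [  -0.45    -0.35     1.00]
Cofactors of I−A, C_ij = (−1)^(i+j)·(minor ij) (rows/columns in the sector order above):
  C_11 = (0.75)(1.00) − (-0.10)(-0.35) = 0.7150
  C_12 = −[(-0.25)(1.00) − (-0.10)(-0.45)] = 0.2950
  C_13 = (-0.25)(-0.35) − (0.75)(-0.45) = 0.4250
  C_21 = −[(-0.05)(1.00) − (-0.20)(-0.35)] = 0.1200
  C_22 = (1.00)(1.00) − (-0.20)(-0.45) = 0.9100
  C_23 = −[(1.00)(-0.35) − (-0.05)(-0.45)] = 0.3725
  C_31 = (-0.05)(-0.10) − (-0.20)(0.75) = 0.1550
  C_32 = −[(1.00)(-0.10) − (-0.20)(-0.25)] = 0.1500
  C_33 = (1.00)(0.75) − (-0.05)(-0.25) = 0.7375
det(I−A) = Σ_j (I−A)_1j·C_1j = (1.00)(0.7150) + (-0.05)(0.2950) + (-0.20)(0.4250) = 0.61525
adj(I−A) = Cᵀ =
  [ 0.7150   0.1200   0.1550]
  [ 0.2950   0.9100   0.1500]
  [ 0.4250   0.3725   0.7375]
(I − A)⁻¹ = adj(I−A) / det(I−A) ≈
  [   1.1621     0.1950     0.2519]
  [   0.4795     1.4791     0.2438]
  [   0.6908     0.6054     1.1987]
First solve x = (I − A)⁻¹ d = adj(I−A)·d / det(I−A); in particular x_3 = (0.4250·155 + 0.3725·110 + 0.7375·150) / 0.61525 = 217.475 / 0.61525 ≈ 353.474.
Intermediate flow from 2 to 3: z_23 = a_23 · x_3 = 0.10 × 217.475 / 0.61525 = 21.7475 / 0.61525 ≈ 35.3.

z_23 = 35.3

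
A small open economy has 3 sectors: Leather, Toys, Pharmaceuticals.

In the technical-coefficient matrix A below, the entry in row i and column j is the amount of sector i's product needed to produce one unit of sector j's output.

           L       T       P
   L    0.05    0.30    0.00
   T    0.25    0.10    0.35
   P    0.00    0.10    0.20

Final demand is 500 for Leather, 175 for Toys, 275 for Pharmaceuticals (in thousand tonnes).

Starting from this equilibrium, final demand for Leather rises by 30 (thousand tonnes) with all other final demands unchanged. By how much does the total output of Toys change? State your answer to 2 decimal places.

Δx_T = 10.16

I − A =
  [   0.95    -0.30     0.00]
  [  -0.25     0.90    -0.35]
  [   0.00    -0.10     0.80]
Cofactors of I−A, C_ij = (−1)^(i+j)·(minor ij) (rows/columns in the sector order above):
  C_11 = (0.90)(0.80) − (-0.35)(-0.10) = 0.6850
  C_12 = −[(-0.25)(0.80) − (-0.35)(0.00)] = 0.2000
  C_13 = (-0.25)(-0.10) − (0.90)(0.00) = 0.0250
  C_21 = −[(-0.30)(0.80) − (0.00)(-0.10)] = 0.2400
  C_22 = (0.95)(0.80) − (0.00)(0.00) = 0.7600
  C_23 = −[(0.95)(-0.10) − (-0.30)(0.00)] = 0.0950
  C_31 = (-0.30)(-0.35) − (0.00)(0.90) = 0.1050
  C_32 = −[(0.95)(-0.35) − (0.00)(-0.25)] = 0.3325
  C_33 = (0.95)(0.90) − (-0.30)(-0.25) = 0.7800
det(I−A) = Σ_j (I−A)_1j·C_1j = (0.95)(0.6850) + (-0.30)(0.2000) + (0.00)(0.0250) = 0.59075
adj(I−A) = Cᵀ =
  [ 0.6850   0.2400   0.1050]
  [ 0.2000   0.7600   0.3325]
  [ 0.0250   0.0950   0.7800]
(I − A)⁻¹ = adj(I−A) / det(I−A) ≈
  [   1.1595     0.4063     0.1777]
  [   0.3386     1.2865     0.5628]
  [   0.0423     0.1608     1.3204]
Δx = (I − A)⁻¹ Δd with Δd having +30 in the Leather component and 0 elsewhere.
So Δx_T = L_TL · (+30), where L_TL = adj(I−A)_TL / det(I−A) = 0.2000 / 0.59075.
Δx_T = 0.2000 × (+30) / 0.59075 = 6.00 / 0.59075 ≈ 10.16.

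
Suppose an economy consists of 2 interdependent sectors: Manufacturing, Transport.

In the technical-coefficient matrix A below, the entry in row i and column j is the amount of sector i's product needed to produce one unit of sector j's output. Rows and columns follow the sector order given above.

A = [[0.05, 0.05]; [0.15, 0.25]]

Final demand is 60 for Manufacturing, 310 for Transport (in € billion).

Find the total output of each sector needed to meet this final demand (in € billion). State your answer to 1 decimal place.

x_M = 85.8, x_T = 430.5

I − A =
  [   0.95    -0.05]
  [  -0.15     0.75]
det(I−A) = (0.95)(0.75) − (-0.05)(-0.15) = 0.7050
adj(I−A) = [[0.75, 0.05], [0.15, 0.95]]
(I − A)⁻¹ = adj(I−A) / det(I−A) ≈
  [   1.0638     0.0709]
  [   0.2128     1.3475]
x = (I − A)⁻¹ d = adj(I−A)·d / det(I−A), with det(I−A) = 0.7050:
  x_M = (0.75·60 + 0.05·310) / 0.7050 = 60.50 / 0.7050 ≈ 85.8
  x_T = (0.15·60 + 0.95·310) / 0.7050 = 303.50 / 0.7050 ≈ 430.5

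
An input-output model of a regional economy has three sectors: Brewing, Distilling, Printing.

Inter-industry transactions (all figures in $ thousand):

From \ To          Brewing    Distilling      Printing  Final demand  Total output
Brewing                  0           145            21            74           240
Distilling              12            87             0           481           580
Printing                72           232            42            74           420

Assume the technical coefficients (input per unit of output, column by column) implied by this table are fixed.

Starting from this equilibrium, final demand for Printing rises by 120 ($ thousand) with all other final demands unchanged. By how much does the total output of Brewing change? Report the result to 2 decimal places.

Δx_1 = 6.89

Technical coefficients a_ij = z_ij / X_j:
  a_11 = 0/240 = 0.00, a_21 = 12/240 = 0.05, a_31 = 72/240 = 0.30
  a_12 = 145/580 = 0.25, a_22 = 87/580 = 0.15, a_32 = 232/580 = 0.40
  a_13 = 21/420 = 0.05, a_23 = 0/420 = 0.00, a_33 = 42/420 = 0.10
I − A =
  [   1.00    -0.25    -0.05]
  [  -0.05     0.85     0.00]
  [  -0.30    -0.40     0.90]
Cofactors of I−A, C_ij = (−1)^(i+j)·(minor ij) (rows/columns in the sector order above):
  C_11 = (0.85)(0.90) − (0.00)(-0.40) = 0.7650
  C_12 = −[(-0.05)(0.90) − (0.00)(-0.30)] = 0.0450
  C_13 = (-0.05)(-0.40) − (0.85)(-0.30) = 0.2750
  C_21 = −[(-0.25)(0.90) − (-0.05)(-0.40)] = 0.2450
  C_22 = (1.00)(0.90) − (-0.05)(-0.30) = 0.8850
  C_23 = −[(1.00)(-0.40) − (-0.25)(-0.30)] = 0.4750
  C_31 = (-0.25)(0.00) − (-0.05)(0.85) = 0.0425
  C_32 = −[(1.00)(0.00) − (-0.05)(-0.05)] = 0.0025
  C_33 = (1.00)(0.85) − (-0.25)(-0.05) = 0.8375
det(I−A) = Σ_j (I−A)_1j·C_1j = (1.00)(0.7650) + (-0.25)(0.0450) + (-0.05)(0.2750) = 0.7400
adj(I−A) = Cᵀ =
  [ 0.7650   0.2450   0.0425]
  [ 0.0450   0.8850   0.0025]
  [ 0.2750   0.4750   0.8375]
(I − A)⁻¹ = adj(I−A) / det(I−A) ≈
  [   1.0338     0.3311     0.0574]
  [   0.0608     1.1959     0.0034]
  [   0.3716     0.6419     1.1318]
Δx = (I − A)⁻¹ Δd with Δd having +120 in the Printing component and 0 elsewhere.
So Δx_1 = L_13 · (+120), where L_13 = adj(I−A)_13 / det(I−A) = 0.0425 / 0.7400.
Δx_1 = 0.0425 × (+120) / 0.7400 = 5.10 / 0.7400 ≈ 6.89.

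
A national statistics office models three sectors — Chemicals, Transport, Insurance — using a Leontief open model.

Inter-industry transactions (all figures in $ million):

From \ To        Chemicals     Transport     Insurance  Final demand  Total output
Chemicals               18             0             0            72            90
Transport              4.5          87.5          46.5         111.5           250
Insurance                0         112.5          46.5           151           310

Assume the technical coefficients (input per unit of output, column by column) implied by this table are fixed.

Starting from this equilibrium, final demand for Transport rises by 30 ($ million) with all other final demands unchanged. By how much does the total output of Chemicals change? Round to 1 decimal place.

Δx_C = 0.0

Technical coefficients a_ij = z_ij / X_j:
  a_CC = 18/90 = 0.20, a_TC = 4.5/90 = 0.05, a_IC = 0/90 = 0.00
  a_CT = 0/250 = 0.00, a_TT = 87.5/250 = 0.35, a_IT = 112.5/250 = 0.45
  a_CI = 0/310 = 0.00, a_TI = 46.5/310 = 0.15, a_II = 46.5/310 = 0.15
I − A =
  [   0.80     0.00     0.00]
  [  -0.05     0.65    -0.15]
  [   0.00    -0.45     0.85]
Cofactors of I−A, C_ij = (−1)^(i+j)·(minor ij) (rows/columns in the sector order above):
  C_11 = (0.65)(0.85) − (-0.15)(-0.45) = 0.4850
  C_12 = −[(-0.05)(0.85) − (-0.15)(0.00)] = 0.0425
  C_13 = (-0.05)(-0.45) − (0.65)(0.00) = 0.0225
  C_21 = −[(0.00)(0.85) − (0.00)(-0.45)] = 0.0000
  C_22 = (0.80)(0.85) − (0.00)(0.00) = 0.6800
  C_23 = −[(0.80)(-0.45) − (0.00)(0.00)] = 0.3600
  C_31 = (0.00)(-0.15) − (0.00)(0.65) = 0.0000
  C_32 = −[(0.80)(-0.15) − (0.00)(-0.05)] = 0.1200
  C_33 = (0.80)(0.65) − (0.00)(-0.05) = 0.5200
det(I−A) = Σ_j (I−A)_1j·C_1j = (0.80)(0.4850) + (0.00)(0.0425) + (0.00)(0.0225) = 0.3880
adj(I−A) = Cᵀ =
  [ 0.4850   0.0000   0.0000]
  [ 0.0425   0.6800   0.1200]
  [ 0.0225   0.3600   0.5200]
(I − A)⁻¹ = adj(I−A) / det(I−A) ≈
  [   1.2500     0.0000     0.0000]
  [   0.1095     1.7526     0.3093]
  [   0.0580     0.9278     1.3402]
Δx = (I − A)⁻¹ Δd with Δd having +30 in the Transport component and 0 elsewhere.
So Δx_C = L_CT · (+30), where L_CT = adj(I−A)_CT / det(I−A) = 0.0000 / 0.3880.
Δx_C = 0.0000 × (+30) / 0.3880 = 0.00 / 0.3880 = 0.0.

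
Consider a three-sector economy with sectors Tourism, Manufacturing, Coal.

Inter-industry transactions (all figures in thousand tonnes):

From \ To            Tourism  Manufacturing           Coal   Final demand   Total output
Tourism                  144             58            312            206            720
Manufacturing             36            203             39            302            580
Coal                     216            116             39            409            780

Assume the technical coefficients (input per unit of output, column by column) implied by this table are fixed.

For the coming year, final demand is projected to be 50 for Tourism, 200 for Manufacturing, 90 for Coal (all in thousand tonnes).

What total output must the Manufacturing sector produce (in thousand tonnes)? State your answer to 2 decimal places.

Technical coefficients a_ij = z_ij / X_j:
  a_11 = 144/720 = 0.20, a_21 = 36/720 = 0.05, a_31 = 216/720 = 0.30
  a_12 = 58/580 = 0.10, a_22 = 203/580 = 0.35, a_32 = 116/580 = 0.20
  a_13 = 312/780 = 0.40, a_23 = 39/780 = 0.05, a_33 = 39/780 = 0.05
I − A =
  [   0.80    -0.10    -0.40]
  [  -0.05     0.65    -0.05]
  [  -0.30    -0.20     0.95]
Cofactors of I−A, C_ij = (−1)^(i+j)·(minor ij) (rows/columns in the sector order above):
  C_11 = (0.65)(0.95) − (-0.05)(-0.20) = 0.6075
  C_12 = −[(-0.05)(0.95) − (-0.05)(-0.30)] = 0.0625
  C_13 = (-0.05)(-0.20) − (0.65)(-0.30) = 0.2050
  C_21 = −[(-0.10)(0.95) − (-0.40)(-0.20)] = 0.1750
  C_22 = (0.80)(0.95) − (-0.40)(-0.30) = 0.6400
  C_23 = −[(0.80)(-0.20) − (-0.10)(-0.30)] = 0.1900
  C_31 = (-0.10)(-0.05) − (-0.40)(0.65) = 0.2650
  C_32 = −[(0.80)(-0.05) − (-0.40)(-0.05)] = 0.0600
  C_33 = (0.80)(0.65) − (-0.10)(-0.05) = 0.5150
det(I−A) = Σ_j (I−A)_1j·C_1j = (0.80)(0.6075) + (-0.10)(0.0625) + (-0.40)(0.2050) = 0.39775
adj(I−A) = Cᵀ =
  [ 0.6075   0.1750   0.2650]
  [ 0.0625   0.6400   0.0600]
  [ 0.2050   0.1900   0.5150]
(I − A)⁻¹ = adj(I−A) / det(I−A) ≈
  [   1.5273     0.4400     0.6662]
  [   0.1571     1.6091     0.1508]
  [   0.5154     0.4777     1.2948]
x = (I − A)⁻¹ d = adj(I−A)·d / det(I−A), with det(I−A) = 0.39775:
  x_1 = (0.6075·50 + 0.1750·200 + 0.2650·90) / 0.39775 = 89.225 / 0.39775 ≈ 224.32
  x_2 = (0.0625·50 + 0.6400·200 + 0.0600·90) / 0.39775 = 136.525 / 0.39775 ≈ 343.24
  x_3 = (0.2050·50 + 0.1900·200 + 0.5150·90) / 0.39775 = 94.60 / 0.39775 ≈ 237.84

x_2 = 343.24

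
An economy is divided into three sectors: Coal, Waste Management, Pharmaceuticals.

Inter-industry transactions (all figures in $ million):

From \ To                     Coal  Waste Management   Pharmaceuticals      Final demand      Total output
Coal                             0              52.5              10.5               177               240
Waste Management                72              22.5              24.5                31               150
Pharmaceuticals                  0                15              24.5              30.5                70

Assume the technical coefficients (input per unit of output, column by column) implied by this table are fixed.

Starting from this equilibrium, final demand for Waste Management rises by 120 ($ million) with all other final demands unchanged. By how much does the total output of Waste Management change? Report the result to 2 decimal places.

Δx_2 = 175.38

Technical coefficients a_ij = z_ij / X_j:
  a_11 = 0/240 = 0.00, a_21 = 72/240 = 0.30, a_31 = 0/240 = 0.00
  a_12 = 52.5/150 = 0.35, a_22 = 22.5/150 = 0.15, a_32 = 15/150 = 0.10
  a_13 = 10.5/70 = 0.15, a_23 = 24.5/70 = 0.35, a_33 = 24.5/70 = 0.35
I − A =
  [   1.00    -0.35    -0.15]
  [  -0.30     0.85    -0.35]
  [   0.00    -0.10     0.65]
Cofactors of I−A, C_ij = (−1)^(i+j)·(minor ij) (rows/columns in the sector order above):
  C_11 = (0.85)(0.65) − (-0.35)(-0.10) = 0.5175
  C_12 = −[(-0.30)(0.65) − (-0.35)(0.00)] = 0.1950
  C_13 = (-0.30)(-0.10) − (0.85)(0.00) = 0.0300
  C_21 = −[(-0.35)(0.65) − (-0.15)(-0.10)] = 0.2425
  C_22 = (1.00)(0.65) − (-0.15)(0.00) = 0.6500
  C_23 = −[(1.00)(-0.10) − (-0.35)(0.00)] = 0.1000
  C_31 = (-0.35)(-0.35) − (-0.15)(0.85) = 0.2500
  C_32 = −[(1.00)(-0.35) − (-0.15)(-0.30)] = 0.3950
  C_33 = (1.00)(0.85) − (-0.35)(-0.30) = 0.7450
det(I−A) = Σ_j (I−A)_1j·C_1j = (1.00)(0.5175) + (-0.35)(0.1950) + (-0.15)(0.0300) = 0.44475
adj(I−A) = Cᵀ =
  [ 0.5175   0.2425   0.2500]
  [ 0.1950   0.6500   0.3950]
  [ 0.0300   0.1000   0.7450]
(I − A)⁻¹ = adj(I−A) / det(I−A) ≈
  [   1.1636     0.5453     0.5621]
  [   0.4384     1.4615     0.8881]
  [   0.0675     0.2248     1.6751]
Δx = (I − A)⁻¹ Δd with Δd having +120 in the Waste Management component and 0 elsewhere.
So Δx_2 = L_22 · (+120), where L_22 = adj(I−A)_22 / det(I−A) = 0.6500 / 0.44475.
Δx_2 = 0.6500 × (+120) / 0.44475 = 78.00 / 0.44475 ≈ 175.38.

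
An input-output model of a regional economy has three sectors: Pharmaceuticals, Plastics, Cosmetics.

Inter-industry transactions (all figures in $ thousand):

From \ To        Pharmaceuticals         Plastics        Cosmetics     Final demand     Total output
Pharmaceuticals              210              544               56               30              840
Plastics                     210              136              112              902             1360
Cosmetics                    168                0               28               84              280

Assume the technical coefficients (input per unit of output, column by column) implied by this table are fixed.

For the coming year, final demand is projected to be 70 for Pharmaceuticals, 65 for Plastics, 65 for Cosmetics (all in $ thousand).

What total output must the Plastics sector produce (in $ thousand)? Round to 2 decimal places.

x_2 = 189.93

Technical coefficients a_ij = z_ij / X_j:
  a_11 = 210/840 = 0.25, a_21 = 210/840 = 0.25, a_31 = 168/840 = 0.20
  a_12 = 544/1360 = 0.40, a_22 = 136/1360 = 0.10, a_32 = 0/1360 = 0.00
  a_13 = 56/280 = 0.20, a_23 = 112/280 = 0.40, a_33 = 28/280 = 0.10
I − A =
  [   0.75    -0.40    -0.20]
  [  -0.25     0.90    -0.40]
  [  -0.20     0.00     0.90]
Cofactors of I−A, C_ij = (−1)^(i+j)·(minor ij) (rows/columns in the sector order above):
  C_11 = (0.90)(0.90) − (-0.40)(0.00) = 0.8100
  C_12 = −[(-0.25)(0.90) − (-0.40)(-0.20)] = 0.3050
  C_13 = (-0.25)(0.00) − (0.90)(-0.20) = 0.1800
  C_21 = −[(-0.40)(0.90) − (-0.20)(0.00)] = 0.3600
  C_22 = (0.75)(0.90) − (-0.20)(-0.20) = 0.6350
  C_23 = −[(0.75)(0.00) − (-0.40)(-0.20)] = 0.0800
  C_31 = (-0.40)(-0.40) − (-0.20)(0.90) = 0.3400
  C_32 = −[(0.75)(-0.40) − (-0.20)(-0.25)] = 0.3500
  C_33 = (0.75)(0.90) − (-0.40)(-0.25) = 0.5750
det(I−A) = Σ_j (I−A)_1j·C_1j = (0.75)(0.8100) + (-0.40)(0.3050) + (-0.20)(0.1800) = 0.4495
adj(I−A) = Cᵀ =
  [ 0.8100   0.3600   0.3400]
  [ 0.3050   0.6350   0.3500]
  [ 0.1800   0.0800   0.5750]
(I − A)⁻¹ = adj(I−A) / det(I−A) ≈
  [   1.8020     0.8009     0.7564]
  [   0.6785     1.4127     0.7786]
  [   0.4004     0.1780     1.2792]
x = (I − A)⁻¹ d = adj(I−A)·d / det(I−A), with det(I−A) = 0.4495:
  x_1 = (0.8100·70 + 0.3600·65 + 0.3400·65) / 0.4495 = 102.20 / 0.4495 ≈ 227.36
  x_2 = (0.3050·70 + 0.6350·65 + 0.3500·65) / 0.4495 = 85.375 / 0.4495 ≈ 189.93
  x_3 = (0.1800·70 + 0.0800·65 + 0.5750·65) / 0.4495 = 55.175 / 0.4495 ≈ 122.75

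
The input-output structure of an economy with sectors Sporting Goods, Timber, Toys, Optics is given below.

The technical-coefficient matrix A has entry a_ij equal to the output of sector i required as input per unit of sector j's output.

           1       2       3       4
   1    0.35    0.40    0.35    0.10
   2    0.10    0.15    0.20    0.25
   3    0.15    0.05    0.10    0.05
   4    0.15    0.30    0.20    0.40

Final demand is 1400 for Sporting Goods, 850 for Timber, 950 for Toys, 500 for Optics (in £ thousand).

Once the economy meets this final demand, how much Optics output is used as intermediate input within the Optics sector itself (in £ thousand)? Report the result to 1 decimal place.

I − A =
  [   0.65    -0.40    -0.35    -0.10]
  [  -0.10     0.85    -0.20    -0.25]
  [  -0.15    -0.05     0.90    -0.05]
  [  -0.15    -0.30    -0.20     0.60]
Compute the cofactors C_ij = (−1)^(i+j)·(3×3 minor ij) of I−A; the adjugate is their transpose:
adj(I−A) = Cᵀ =
  [ 0.371500   0.255750   0.243250   0.188750]
  [ 0.113750   0.293875   0.143625   0.153375]
  [ 0.078000   0.072000   0.228000   0.062000]
  [ 0.175750   0.234875   0.208625   0.396375]
det(I−A) = Σ_j (I−A)_1j·C_1j = (0.65)(0.371500) + (-0.40)(0.113750) + (-0.35)(0.078000) + (-0.10)(0.175750) = 0.1511
(I − A)⁻¹ = adj(I−A) / det(I−A) ≈
  [   2.4586     1.6926     1.6099     1.2492]
  [   0.7528     1.9449     0.9505     1.0151]
  [   0.5162     0.4765     1.5089     0.4103]
  [   1.1631     1.5544     1.3807     2.6233]
First solve x = (I − A)⁻¹ d = adj(I−A)·d / det(I−A); in particular x_4 = (0.175750·1400 + 0.234875·850 + 0.208625·950 + 0.396375·500) / 0.1511 = 842.075 / 0.1511 ≈ 5572.965.
Intermediate flow from 4 to 4: z_44 = a_44 · x_4 = 0.40 × 842.075 / 0.1511 = 336.83 / 0.1511 ≈ 2229.2.

z_44 = 2229.2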